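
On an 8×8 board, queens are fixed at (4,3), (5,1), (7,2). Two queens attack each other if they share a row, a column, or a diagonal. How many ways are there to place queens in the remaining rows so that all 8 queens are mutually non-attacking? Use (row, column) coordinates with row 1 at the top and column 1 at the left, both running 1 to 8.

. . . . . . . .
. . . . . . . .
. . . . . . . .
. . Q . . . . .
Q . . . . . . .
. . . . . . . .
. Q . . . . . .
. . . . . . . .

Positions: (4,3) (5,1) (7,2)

Branch on row 1: col 4 → 1; col 7 → 0.
Sum: 1 + 0 = 1.

1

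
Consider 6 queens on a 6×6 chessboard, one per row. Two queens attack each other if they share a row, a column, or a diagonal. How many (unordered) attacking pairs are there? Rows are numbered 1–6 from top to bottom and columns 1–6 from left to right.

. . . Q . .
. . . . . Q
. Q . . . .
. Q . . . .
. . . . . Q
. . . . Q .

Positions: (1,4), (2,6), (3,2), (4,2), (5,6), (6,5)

Same column: (2,6)–(5,6) (column 6); (3,2)–(4,2) (column 2).
Same diagonal: (1,4)–(3,2) (|1−3| = |4−2| = 2); (3,2)–(6,5) (|3−6| = |2−5| = 3); (5,6)–(6,5) (|5−6| = |6−5| = 1).
Total attacking pairs: 5.

5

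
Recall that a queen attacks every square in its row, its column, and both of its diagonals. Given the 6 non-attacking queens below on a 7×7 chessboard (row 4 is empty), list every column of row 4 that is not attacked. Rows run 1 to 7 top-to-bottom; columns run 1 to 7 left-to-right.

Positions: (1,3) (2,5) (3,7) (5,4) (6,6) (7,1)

(1,3) attacks row 4 at column 3 and diagonals 6.
(2,5) attacks row 4 at column 5 and diagonals 3, 7.
(3,7) attacks row 4 at column 7 and diagonals 6.
(5,4) attacks row 4 at column 4 and diagonals 3, 5.
(6,6) attacks row 4 at column 6 and diagonals 4.
(7,1) attacks row 4 at column 1 and diagonals 4.
Attacked columns: {1, 3, 4, 5, 6, 7}. Safe: {2}.

columns 2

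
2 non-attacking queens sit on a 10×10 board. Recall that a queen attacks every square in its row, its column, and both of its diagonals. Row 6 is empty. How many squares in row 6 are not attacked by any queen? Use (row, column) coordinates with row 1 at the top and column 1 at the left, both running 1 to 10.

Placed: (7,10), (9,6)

6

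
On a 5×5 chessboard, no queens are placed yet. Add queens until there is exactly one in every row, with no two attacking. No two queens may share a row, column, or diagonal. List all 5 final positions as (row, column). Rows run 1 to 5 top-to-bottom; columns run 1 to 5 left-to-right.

(1,5) (2,3) (3,1) (4,4) (5,2)

Row 1: Safe: 1, 2, 3, 4, 5. Place at column 5.
Row 2: attacked by (1,5)→{4,5}. Safe: 1, 2, 3. Place at column 3.
Row 3: attacked by (1,5)→{3,5}; (2,3)→{2,3,4}. Safe: 1. Place at column 1.
Row 4: attacked by (1,5)→{2,5}; (2,3)→{1,3,5}; (3,1)→{1,2}. Safe: 4. Place at column 4.
Row 5: attacked by (1,5)→{1,5}; (2,3)→{3}; (3,1)→{1,3}; (4,4)→{3,4,5}. Safe: 2. Place at column 2.
Columns [5, 3, 1, 4, 2], r−c [-4, -1, 2, 0, 3], r+c [6, 5, 4, 8, 7] are all distinct, so no two queens attack.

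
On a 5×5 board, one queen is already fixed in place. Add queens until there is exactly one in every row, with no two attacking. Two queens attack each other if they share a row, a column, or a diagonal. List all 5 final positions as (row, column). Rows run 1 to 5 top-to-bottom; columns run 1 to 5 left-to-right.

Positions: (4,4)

Row 1: attacked by (4,4)→{1,4}. Safe: 2, 3, 5. Place at column 5.
Row 2: attacked by (1,5)→{4,5}; (4,4)→{2,4}. Safe: 1, 3. Place at column 3.
Row 3: attacked by (1,5)→{3,5}; (2,3)→{2,3,4}; (4,4)→{3,4,5}. Safe: 1. Place at column 1.
Row 5: attacked by (1,5)→{1,5}; (2,3)→{3}; (3,1)→{1,3}; (4,4)→{3,4,5}. Safe: 2. Place at column 2.
Columns [5, 3, 1, 4, 2], r−c [-4, -1, 2, 0, 3], r+c [6, 5, 4, 8, 7] are all distinct, so no two queens attack.

(1,5) (2,3) (3,1) (4,4) (5,2)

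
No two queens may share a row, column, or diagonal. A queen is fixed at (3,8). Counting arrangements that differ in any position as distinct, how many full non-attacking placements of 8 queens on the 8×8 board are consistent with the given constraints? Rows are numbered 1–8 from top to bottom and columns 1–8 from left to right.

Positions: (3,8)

16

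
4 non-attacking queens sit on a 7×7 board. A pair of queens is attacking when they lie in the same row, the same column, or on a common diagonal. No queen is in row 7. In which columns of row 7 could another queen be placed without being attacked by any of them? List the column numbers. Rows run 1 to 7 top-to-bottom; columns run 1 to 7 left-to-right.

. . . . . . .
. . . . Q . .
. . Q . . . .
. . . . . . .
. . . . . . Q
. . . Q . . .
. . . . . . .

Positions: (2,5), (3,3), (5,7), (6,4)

columns 1, 2, 6

(2,5) attacks row 7 at column 5.
(3,3) attacks row 7 at column 3 and diagonals 7.
(5,7) attacks row 7 at column 7 and diagonals 5.
(6,4) attacks row 7 at column 4 and diagonals 3, 5.
Attacked columns: {3, 4, 5, 7}. Safe: {1, 2, 6}.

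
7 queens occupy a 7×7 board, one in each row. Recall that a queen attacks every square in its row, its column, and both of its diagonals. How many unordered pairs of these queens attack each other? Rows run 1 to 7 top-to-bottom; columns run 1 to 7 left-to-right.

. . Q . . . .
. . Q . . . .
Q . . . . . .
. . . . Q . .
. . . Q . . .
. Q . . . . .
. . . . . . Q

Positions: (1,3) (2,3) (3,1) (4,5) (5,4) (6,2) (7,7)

4

Same column: (1,3)–(2,3) (column 3).
Same diagonal: (1,3)–(3,1) (|1−3| = |3−1| = 2); (2,3)–(4,5) (|2−4| = |3−5| = 2); (4,5)–(5,4) (|4−5| = |5−4| = 1).
Total attacking pairs: 4.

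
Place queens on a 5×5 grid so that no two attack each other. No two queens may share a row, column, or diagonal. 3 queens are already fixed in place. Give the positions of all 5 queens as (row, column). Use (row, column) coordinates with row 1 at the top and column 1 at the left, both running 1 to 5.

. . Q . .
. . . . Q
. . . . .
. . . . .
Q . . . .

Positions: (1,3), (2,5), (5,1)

(1,3) (2,5) (3,2) (4,4) (5,1)

Row 3: attacked by (1,3)→{1,3,5}; (2,5)→{4,5}; (5,1)→{1,3}. Safe: 2. Place at column 2.
Row 4: attacked by (1,3)→{3}; (2,5)→{3,5}; (3,2)→{1,2,3}; (5,1)→{1,2}. Safe: 4. Place at column 4.
Columns [3, 5, 2, 4, 1], r−c [-2, -3, 1, 0, 4], r+c [4, 7, 5, 8, 6] are all distinct, so no two queens attack.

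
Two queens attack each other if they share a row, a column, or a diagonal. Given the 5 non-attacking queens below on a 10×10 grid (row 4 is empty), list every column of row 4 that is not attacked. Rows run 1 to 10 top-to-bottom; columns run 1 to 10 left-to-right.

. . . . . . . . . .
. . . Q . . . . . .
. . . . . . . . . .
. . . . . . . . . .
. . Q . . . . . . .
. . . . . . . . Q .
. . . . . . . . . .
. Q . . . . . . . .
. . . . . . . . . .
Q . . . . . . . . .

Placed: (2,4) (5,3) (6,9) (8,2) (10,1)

columns 5, 8, 10

(2,4) attacks row 4 at column 4 and diagonals 2, 6.
(5,3) attacks row 4 at column 3 and diagonals 2, 4.
(6,9) attacks row 4 at column 9 and diagonals 7.
(8,2) attacks row 4 at column 2 and diagonals 6.
(10,1) attacks row 4 at column 1 and diagonals 7.
Attacked columns: {1, 2, 3, 4, 6, 7, 9}. Safe: {5, 8, 10}.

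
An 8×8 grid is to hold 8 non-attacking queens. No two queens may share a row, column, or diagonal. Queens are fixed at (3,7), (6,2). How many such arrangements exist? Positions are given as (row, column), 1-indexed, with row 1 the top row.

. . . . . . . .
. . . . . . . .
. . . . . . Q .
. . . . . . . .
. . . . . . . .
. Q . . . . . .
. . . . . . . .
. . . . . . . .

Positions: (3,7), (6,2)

Branch on row 1: col 1 → 0; col 3 → 2; col 4 → 0; col 6 → 1; col 8 → 0.
Sum: 0 + 2 + 0 + 1 + 0 = 3.

3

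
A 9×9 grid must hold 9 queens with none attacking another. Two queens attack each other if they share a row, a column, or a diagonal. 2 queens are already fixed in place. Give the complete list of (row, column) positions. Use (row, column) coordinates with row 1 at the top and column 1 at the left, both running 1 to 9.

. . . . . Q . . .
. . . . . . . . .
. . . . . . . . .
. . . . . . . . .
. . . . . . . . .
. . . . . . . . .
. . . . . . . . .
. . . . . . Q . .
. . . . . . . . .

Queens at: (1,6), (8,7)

Row 2: attacked by (1,6)→{5,6,7}; (8,7)→{1,7}. Safe: 2, 3, 4, 8, 9. Place at column 9.
Row 3: attacked by (1,6)→{4,6,8}; (2,9)→{8,9}; (8,7)→{2,7}. Safe: 1, 3, 5. Place at column 5.
Row 4: attacked by (1,6)→{3,6,9}; (2,9)→{7,9}; (3,5)→{4,5,6}; (8,7)→{3,7}. Safe: 1, 2, 8. Place at column 1.
Row 5: attacked by (1,6)→{2,6}; (2,9)→{6,9}; (3,5)→{3,5,7}; (4,1)→{1,2}; (8,7)→{4,7}. Safe: 8. Place at column 8.
Row 6: attacked by (1,6)→{1,6}; (2,9)→{5,9}; (3,5)→{2,5,8}; (4,1)→{1,3}; (5,8)→{7,8,9}; (8,7)→{5,7,9}. Safe: 4. Place at column 4.
Row 7: attacked by (1,6)→{6}; (2,9)→{4,9}; (3,5)→{1,5,9}; (4,1)→{1,4}; (5,8)→{6,8}; (6,4)→{3,4,5}; (8,7)→{6,7,8}. Safe: 2. Place at column 2.
Row 9: attacked by (1,6)→{6}; (2,9)→{2,9}; (3,5)→{5}; (4,1)→{1,6}; (5,8)→{4,8}; (6,4)→{1,4,7}; (7,2)→{2,4}; (8,7)→{6,7,8}. Safe: 3. Place at column 3.
Columns [6, 9, 5, 1, 8, 4, 2, 7, 3], r−c [-5, -7, -2, 3, -3, 2, 5, 1, 6], r+c [7, 11, 8, 5, 13, 10, 9, 15, 12] are all distinct, so no two queens attack.

(1,6) (2,9) (3,5) (4,1) (5,8) (6,4) (7,2) (8,7) (9,3)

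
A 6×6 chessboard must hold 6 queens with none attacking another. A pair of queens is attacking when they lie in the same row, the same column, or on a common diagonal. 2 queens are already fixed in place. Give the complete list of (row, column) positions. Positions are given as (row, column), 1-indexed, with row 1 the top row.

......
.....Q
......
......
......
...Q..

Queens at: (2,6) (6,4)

Row 1: attacked by (2,6)→{5,6}; (6,4)→{4}. Safe: 1, 2, 3. Place at column 3.
Row 3: attacked by (1,3)→{1,3,5}; (2,6)→{5,6}; (6,4)→{1,4}. Safe: 2. Place at column 2.
Row 4: attacked by (1,3)→{3,6}; (2,6)→{4,6}; (3,2)→{1,2,3}; (6,4)→{2,4,6}. Safe: 5. Place at column 5.
Row 5: attacked by (1,3)→{3}; (2,6)→{3,6}; (3,2)→{2,4}; (4,5)→{4,5,6}; (6,4)→{3,4,5}. Safe: 1. Place at column 1.
Columns [3, 6, 2, 5, 1, 4], r−c [-2, -4, 1, -1, 4, 2], r+c [4, 8, 5, 9, 6, 10] are all distinct, so no two queens attack.

(1,3) (2,6) (3,2) (4,5) (5,1) (6,4)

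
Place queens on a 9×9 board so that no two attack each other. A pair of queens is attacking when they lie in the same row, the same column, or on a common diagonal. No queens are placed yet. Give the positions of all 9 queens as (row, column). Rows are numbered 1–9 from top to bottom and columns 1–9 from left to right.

(1,1) (2,3) (3,8) (4,6) (5,9) (6,2) (7,5) (8,7) (9,4)

Row 1: Safe: 1, 2, 3, 4, 5, 6, 7, 8, 9. Place at column 1.
Row 2: attacked by (1,1)→{1,2}. Safe: 3, 4, 5, 6, 7, 8, 9. Place at column 3.
Row 3: attacked by (1,1)→{1,3}; (2,3)→{2,3,4}. Safe: 5, 6, 7, 8, 9. Place at column 8.
Row 4: attacked by (1,1)→{1,4}; (2,3)→{1,3,5}; (3,8)→{7,8,9}. Safe: 2, 6. Place at column 6.
Row 5: attacked by (1,1)→{1,5}; (2,3)→{3,6}; (3,8)→{6,8}; (4,6)→{5,6,7}. Safe: 2, 4, 9. Place at column 9.
Row 6: attacked by (1,1)→{1,6}; (2,3)→{3,7}; (3,8)→{5,8}; (4,6)→{4,6,8}; (5,9)→{8,9}. Safe: 2. Place at column 2.
Row 7: attacked by (1,1)→{1,7}; (2,3)→{3,8}; (3,8)→{4,8}; (4,6)→{3,6,9}; (5,9)→{7,9}; (6,2)→{1,2,3}. Safe: 5. Place at column 5.
Row 8: attacked by (1,1)→{1,8}; (2,3)→{3,9}; (3,8)→{3,8}; (4,6)→{2,6}; (5,9)→{6,9}; (6,2)→{2,4}; (7,5)→{4,5,6}. Safe: 7. Place at column 7.
Row 9: attacked by (1,1)→{1,9}; (2,3)→{3}; (3,8)→{2,8}; (4,6)→{1,6}; (5,9)→{5,9}; (6,2)→{2,5}; (7,5)→{3,5,7}; (8,7)→{6,7,8}. Safe: 4. Place at column 4.
Columns [1, 3, 8, 6, 9, 2, 5, 7, 4], r−c [0, -1, -5, -2, -4, 4, 2, 1, 5], r+c [2, 5, 11, 10, 14, 8, 12, 15, 13] are all distinct, so no two queens attack.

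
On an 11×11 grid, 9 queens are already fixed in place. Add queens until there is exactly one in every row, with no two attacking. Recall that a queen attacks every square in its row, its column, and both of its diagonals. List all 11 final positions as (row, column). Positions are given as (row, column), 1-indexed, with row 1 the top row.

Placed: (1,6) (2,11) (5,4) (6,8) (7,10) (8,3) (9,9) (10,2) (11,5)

(1,6) (2,11) (3,7) (4,1) (5,4) (6,8) (7,10) (8,3) (9,9) (10,2) (11,5)

Row 3: attacked by (1,6)→{4,6,8}; (2,11)→{10,11}; (5,4)→{2,4,6}; (6,8)→{5,8,11}; (7,10)→{6,10}; (8,3)→{3,8}; (9,9)→{3,9}; (10,2)→{2,9}; (11,5)→{5}. Safe: 1, 7. Place at column 7.
Row 4: attacked by (1,6)→{3,6,9}; (2,11)→{9,11}; (3,7)→{6,7,8}; (5,4)→{3,4,5}; (6,8)→{6,8,10}; (7,10)→{7,10}; (8,3)→{3,7}; (9,9)→{4,9}; (10,2)→{2,8}; (11,5)→{5}. Safe: 1. Place at column 1.
Columns [6, 11, 7, 1, 4, 8, 10, 3, 9, 2, 5], r−c [-5, -9, -4, 3, 1, -2, -3, 5, 0, 8, 6], r+c [7, 13, 10, 5, 9, 14, 17, 11, 18, 12, 16] are all distinct, so no two queens attack.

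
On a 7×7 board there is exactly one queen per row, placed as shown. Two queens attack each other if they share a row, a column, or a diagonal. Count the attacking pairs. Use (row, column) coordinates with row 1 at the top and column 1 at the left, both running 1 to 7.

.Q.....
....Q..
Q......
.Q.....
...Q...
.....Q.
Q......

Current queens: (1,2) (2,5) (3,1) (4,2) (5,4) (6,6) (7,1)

3

Same column: (1,2)–(4,2) (column 2); (3,1)–(7,1) (column 1).
Same diagonal: (3,1)–(4,2) (|3−4| = |1−2| = 1).
Total attacking pairs: 3.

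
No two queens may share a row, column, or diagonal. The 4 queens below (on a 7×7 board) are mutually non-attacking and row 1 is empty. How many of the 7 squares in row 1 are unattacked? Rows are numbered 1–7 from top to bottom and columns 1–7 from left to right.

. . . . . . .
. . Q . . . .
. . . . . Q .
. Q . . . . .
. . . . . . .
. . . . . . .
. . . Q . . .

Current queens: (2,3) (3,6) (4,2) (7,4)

(2,3) attacks row 1 at column 3 and diagonals 2, 4.
(3,6) attacks row 1 at column 6 and diagonals 4.
(4,2) attacks row 1 at column 2 and diagonals 5.
(7,4) attacks row 1 at column 4.
Attacked columns: {2, 3, 4, 5, 6}. Safe: {1, 7}.

2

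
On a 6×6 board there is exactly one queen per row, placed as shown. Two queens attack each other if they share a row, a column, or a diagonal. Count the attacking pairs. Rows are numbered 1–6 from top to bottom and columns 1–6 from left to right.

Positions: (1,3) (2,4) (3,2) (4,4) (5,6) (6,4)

Same column: (2,4)–(4,4) (column 4); (2,4)–(6,4) (column 4); (4,4)–(6,4) (column 4).
Same diagonal: (1,3)–(2,4) (|1−2| = |3−4| = 1).
Total attacking pairs: 4.

4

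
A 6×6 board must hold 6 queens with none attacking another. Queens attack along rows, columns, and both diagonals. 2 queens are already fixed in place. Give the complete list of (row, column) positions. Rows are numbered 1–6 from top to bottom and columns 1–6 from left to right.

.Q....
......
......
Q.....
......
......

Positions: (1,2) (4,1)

(1,2) (2,4) (3,6) (4,1) (5,3) (6,5)

Row 2: attacked by (1,2)→{1,2,3}; (4,1)→{1,3}. Safe: 4, 5, 6. Place at column 4.
Row 3: attacked by (1,2)→{2,4}; (2,4)→{3,4,5}; (4,1)→{1,2}. Safe: 6. Place at column 6.
Row 5: attacked by (1,2)→{2,6}; (2,4)→{1,4}; (3,6)→{4,6}; (4,1)→{1,2}. Safe: 3, 5. Place at column 3.
Row 6: attacked by (1,2)→{2}; (2,4)→{4}; (3,6)→{3,6}; (4,1)→{1,3}; (5,3)→{2,3,4}. Safe: 5. Place at column 5.
Columns [2, 4, 6, 1, 3, 5], r−c [-1, -2, -3, 3, 2, 1], r+c [3, 6, 9, 5, 8, 11] are all distinct, so no two queens attack.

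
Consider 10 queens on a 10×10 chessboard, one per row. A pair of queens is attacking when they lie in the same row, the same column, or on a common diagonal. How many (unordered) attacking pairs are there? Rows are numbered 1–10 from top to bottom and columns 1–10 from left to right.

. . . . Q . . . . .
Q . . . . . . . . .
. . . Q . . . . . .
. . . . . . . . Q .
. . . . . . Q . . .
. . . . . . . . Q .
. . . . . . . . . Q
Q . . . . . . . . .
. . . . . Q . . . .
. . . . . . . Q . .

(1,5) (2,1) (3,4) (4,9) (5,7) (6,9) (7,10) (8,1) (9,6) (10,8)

Same column: (2,1)–(8,1) (column 1); (4,9)–(6,9) (column 9).
Same diagonal: (6,9)–(7,10) (|6−7| = |9−10| = 1); (6,9)–(9,6) (|6−9| = |9−6| = 3).
Total attacking pairs: 4.

4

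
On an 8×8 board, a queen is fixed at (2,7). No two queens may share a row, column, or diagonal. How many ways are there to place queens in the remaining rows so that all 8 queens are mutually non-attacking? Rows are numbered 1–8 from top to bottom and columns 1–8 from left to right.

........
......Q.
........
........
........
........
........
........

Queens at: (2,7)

Branch on row 1: col 1 → 2; col 2 → 2; col 3 → 2; col 4 → 4; col 5 → 6.
Sum: 2 + 2 + 2 + 4 + 6 = 16.

16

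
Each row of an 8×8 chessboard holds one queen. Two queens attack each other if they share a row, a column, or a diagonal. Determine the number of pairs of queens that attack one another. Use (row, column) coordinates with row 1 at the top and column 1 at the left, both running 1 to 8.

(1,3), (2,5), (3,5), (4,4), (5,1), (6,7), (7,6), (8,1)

Same column: (2,5)–(3,5) (column 5); (5,1)–(8,1) (column 1).
Same diagonal: (1,3)–(3,5) (|1−3| = |3−5| = 2); (3,5)–(4,4) (|3−4| = |5−4| = 1); (6,7)–(7,6) (|6−7| = |7−6| = 1).
Total attacking pairs: 5.

5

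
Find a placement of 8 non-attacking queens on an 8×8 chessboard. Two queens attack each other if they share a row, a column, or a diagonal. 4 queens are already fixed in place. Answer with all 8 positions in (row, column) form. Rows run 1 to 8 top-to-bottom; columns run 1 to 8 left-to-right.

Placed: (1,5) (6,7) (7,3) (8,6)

Row 2: attacked by (1,5)→{4,5,6}; (6,7)→{3,7}; (7,3)→{3,8}; (8,6)→{6}. Safe: 1, 2. Place at column 1.
Row 3: attacked by (1,5)→{3,5,7}; (2,1)→{1,2}; (6,7)→{4,7}; (7,3)→{3,7}; (8,6)→{1,6}. Safe: 8. Place at column 8.
Row 4: attacked by (1,5)→{2,5,8}; (2,1)→{1,3}; (3,8)→{7,8}; (6,7)→{5,7}; (7,3)→{3,6}; (8,6)→{2,6}. Safe: 4. Place at column 4.
Row 5: attacked by (1,5)→{1,5}; (2,1)→{1,4}; (3,8)→{6,8}; (4,4)→{3,4,5}; (6,7)→{6,7,8}; (7,3)→{1,3,5}; (8,6)→{3,6}. Safe: 2. Place at column 2.
Columns [5, 1, 8, 4, 2, 7, 3, 6], r−c [-4, 1, -5, 0, 3, -1, 4, 2], r+c [6, 3, 11, 8, 7, 13, 10, 14] are all distinct, so no two queens attack.

(1,5) (2,1) (3,8) (4,4) (5,2) (6,7) (7,3) (8,6)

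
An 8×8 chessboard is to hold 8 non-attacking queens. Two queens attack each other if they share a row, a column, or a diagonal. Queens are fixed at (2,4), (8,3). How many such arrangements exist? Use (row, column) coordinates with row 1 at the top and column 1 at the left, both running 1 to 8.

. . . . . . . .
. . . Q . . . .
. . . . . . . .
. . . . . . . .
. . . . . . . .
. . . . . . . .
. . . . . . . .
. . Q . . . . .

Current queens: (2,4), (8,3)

Branch on row 1: col 1 → 0; col 2 → 0; col 6 → 3; col 7 → 0; col 8 → 0.
Sum: 0 + 0 + 3 + 0 + 0 = 3.

3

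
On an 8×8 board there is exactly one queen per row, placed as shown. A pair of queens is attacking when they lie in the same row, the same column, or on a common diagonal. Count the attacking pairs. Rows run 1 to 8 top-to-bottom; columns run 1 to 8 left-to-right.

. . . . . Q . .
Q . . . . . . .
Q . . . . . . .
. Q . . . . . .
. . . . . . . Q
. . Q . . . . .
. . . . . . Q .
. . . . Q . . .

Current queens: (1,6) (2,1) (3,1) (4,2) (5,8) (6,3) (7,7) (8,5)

4

Same column: (2,1)–(3,1) (column 1).
Same diagonal: (3,1)–(4,2) (|3−4| = |1−2| = 1); (5,8)–(8,5) (|5−8| = |8−5| = 3); (6,3)–(8,5) (|6−8| = |3−5| = 2).
Total attacking pairs: 4.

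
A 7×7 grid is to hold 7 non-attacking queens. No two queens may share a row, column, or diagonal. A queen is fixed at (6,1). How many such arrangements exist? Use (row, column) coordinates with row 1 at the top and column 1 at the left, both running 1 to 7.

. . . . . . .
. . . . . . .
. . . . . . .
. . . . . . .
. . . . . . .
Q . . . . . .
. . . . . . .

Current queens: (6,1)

7

Branch on row 1: col 2 → 1; col 3 → 1; col 4 → 2; col 5 → 2; col 7 → 1.
Sum: 1 + 1 + 2 + 2 + 1 = 7.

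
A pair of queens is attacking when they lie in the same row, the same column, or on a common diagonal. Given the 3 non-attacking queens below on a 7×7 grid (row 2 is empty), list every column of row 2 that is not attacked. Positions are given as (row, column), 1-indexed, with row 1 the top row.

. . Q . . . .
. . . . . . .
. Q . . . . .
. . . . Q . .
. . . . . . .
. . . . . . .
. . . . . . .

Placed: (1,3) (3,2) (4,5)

(1,3) attacks row 2 at column 3 and diagonals 2, 4.
(3,2) attacks row 2 at column 2 and diagonals 1, 3.
(4,5) attacks row 2 at column 5 and diagonals 3, 7.
Attacked columns: {1, 2, 3, 4, 5, 7}. Safe: {6}.

columns 6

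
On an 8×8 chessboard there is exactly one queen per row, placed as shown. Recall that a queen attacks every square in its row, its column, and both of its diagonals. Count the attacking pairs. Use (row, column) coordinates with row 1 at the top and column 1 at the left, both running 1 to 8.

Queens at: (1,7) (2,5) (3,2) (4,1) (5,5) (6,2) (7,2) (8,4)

Same column: (2,5)–(5,5) (column 5); (3,2)–(6,2) (column 2); (3,2)–(7,2) (column 2); (6,2)–(7,2) (column 2).
Same diagonal: (1,7)–(6,2) (|1−6| = |7−2| = 5); (3,2)–(4,1) (|3−4| = |2−1| = 1); (6,2)–(8,4) (|6−8| = |2−4| = 2).
Total attacking pairs: 7.

7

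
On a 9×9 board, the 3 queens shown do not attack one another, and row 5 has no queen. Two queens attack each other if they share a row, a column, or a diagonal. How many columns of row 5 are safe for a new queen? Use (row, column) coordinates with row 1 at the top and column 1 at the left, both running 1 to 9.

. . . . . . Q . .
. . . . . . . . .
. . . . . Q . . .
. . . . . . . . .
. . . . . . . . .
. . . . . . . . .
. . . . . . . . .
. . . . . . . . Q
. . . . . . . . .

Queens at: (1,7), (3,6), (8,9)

3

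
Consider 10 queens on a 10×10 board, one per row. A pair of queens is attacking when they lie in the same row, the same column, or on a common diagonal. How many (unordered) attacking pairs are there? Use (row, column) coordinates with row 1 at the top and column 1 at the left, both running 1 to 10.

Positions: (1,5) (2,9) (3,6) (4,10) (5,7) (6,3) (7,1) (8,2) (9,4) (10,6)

3

Same column: (3,6)–(10,6) (column 6).
Same diagonal: (3,6)–(6,3) (|3−6| = |6−3| = 3); (7,1)–(8,2) (|7−8| = |1−2| = 1).
Total attacking pairs: 3.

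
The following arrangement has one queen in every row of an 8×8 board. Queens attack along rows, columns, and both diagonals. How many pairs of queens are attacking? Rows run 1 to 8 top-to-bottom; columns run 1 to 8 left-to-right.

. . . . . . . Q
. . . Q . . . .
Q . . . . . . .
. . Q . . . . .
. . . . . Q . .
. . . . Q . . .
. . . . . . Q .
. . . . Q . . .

3

Same column: (6,5)–(8,5) (column 5).
Same diagonal: (4,3)–(6,5) (|4−6| = |3−5| = 2); (5,6)–(6,5) (|5−6| = |6−5| = 1).
Total attacking pairs: 3.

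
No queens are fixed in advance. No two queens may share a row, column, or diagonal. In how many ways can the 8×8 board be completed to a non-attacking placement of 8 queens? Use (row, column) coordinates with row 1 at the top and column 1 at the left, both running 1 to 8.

92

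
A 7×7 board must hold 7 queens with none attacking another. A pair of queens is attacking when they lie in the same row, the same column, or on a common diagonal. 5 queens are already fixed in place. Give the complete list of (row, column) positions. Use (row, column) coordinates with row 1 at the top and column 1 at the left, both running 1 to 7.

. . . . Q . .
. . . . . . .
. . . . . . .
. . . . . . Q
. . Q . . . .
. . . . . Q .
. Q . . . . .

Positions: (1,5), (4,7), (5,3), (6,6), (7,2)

(1,5) (2,1) (3,4) (4,7) (5,3) (6,6) (7,2)

Row 2: attacked by (1,5)→{4,5,6}; (4,7)→{5,7}; (5,3)→{3,6}; (6,6)→{2,6}; (7,2)→{2,7}. Safe: 1. Place at column 1.
Row 3: attacked by (1,5)→{3,5,7}; (2,1)→{1,2}; (4,7)→{6,7}; (5,3)→{1,3,5}; (6,6)→{3,6}; (7,2)→{2,6}. Safe: 4. Place at column 4.
Columns [5, 1, 4, 7, 3, 6, 2], r−c [-4, 1, -1, -3, 2, 0, 5], r+c [6, 3, 7, 11, 8, 12, 9] are all distinct, so no two queens attack.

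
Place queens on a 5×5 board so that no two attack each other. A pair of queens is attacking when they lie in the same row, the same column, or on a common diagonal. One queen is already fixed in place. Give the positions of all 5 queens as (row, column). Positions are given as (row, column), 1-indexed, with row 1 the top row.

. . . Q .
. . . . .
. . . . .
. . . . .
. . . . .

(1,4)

Row 2: attacked by (1,4)→{3,4,5}. Safe: 1, 2. Place at column 2.
Row 3: attacked by (1,4)→{2,4}; (2,2)→{1,2,3}. Safe: 5. Place at column 5.
Row 4: attacked by (1,4)→{1,4}; (2,2)→{2,4}; (3,5)→{4,5}. Safe: 3. Place at column 3.
Row 5: attacked by (1,4)→{4}; (2,2)→{2,5}; (3,5)→{3,5}; (4,3)→{2,3,4}. Safe: 1. Place at column 1.
Columns [4, 2, 5, 3, 1], r−c [-3, 0, -2, 1, 4], r+c [5, 4, 8, 7, 6] are all distinct, so no two queens attack.

(1,4) (2,2) (3,5) (4,3) (5,1)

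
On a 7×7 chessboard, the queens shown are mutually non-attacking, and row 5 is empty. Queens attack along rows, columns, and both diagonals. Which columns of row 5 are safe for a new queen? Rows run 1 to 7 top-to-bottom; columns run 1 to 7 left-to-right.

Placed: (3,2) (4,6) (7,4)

(3,2) attacks row 5 at column 2 and diagonals 4.
(4,6) attacks row 5 at column 6 and diagonals 5, 7.
(7,4) attacks row 5 at column 4 and diagonals 2, 6.
Attacked columns: {2, 4, 5, 6, 7}. Safe: {1, 3}.

columns 1, 3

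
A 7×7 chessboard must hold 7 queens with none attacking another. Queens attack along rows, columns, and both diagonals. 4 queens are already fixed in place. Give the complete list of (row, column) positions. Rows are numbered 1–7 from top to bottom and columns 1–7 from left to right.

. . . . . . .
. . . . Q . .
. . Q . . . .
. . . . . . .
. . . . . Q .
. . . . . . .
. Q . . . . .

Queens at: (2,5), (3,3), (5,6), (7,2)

Row 1: attacked by (2,5)→{4,5,6}; (3,3)→{1,3,5}; (5,6)→{2,6}; (7,2)→{2}. Safe: 7. Place at column 7.
Row 4: attacked by (1,7)→{4,7}; (2,5)→{3,5,7}; (3,3)→{2,3,4}; (5,6)→{5,6,7}; (7,2)→{2,5}. Safe: 1. Place at column 1.
Row 6: attacked by (1,7)→{2,7}; (2,5)→{1,5}; (3,3)→{3,6}; (4,1)→{1,3}; (5,6)→{5,6,7}; (7,2)→{1,2,3}. Safe: 4. Place at column 4.
Columns [7, 5, 3, 1, 6, 4, 2], r−c [-6, -3, 0, 3, -1, 2, 5], r+c [8, 7, 6, 5, 11, 10, 9] are all distinct, so no two queens attack.

(1,7) (2,5) (3,3) (4,1) (5,6) (6,4) (7,2)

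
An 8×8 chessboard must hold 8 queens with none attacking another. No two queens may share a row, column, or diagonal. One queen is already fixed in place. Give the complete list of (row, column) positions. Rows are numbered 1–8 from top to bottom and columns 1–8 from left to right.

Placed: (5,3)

(1,5) (2,8) (3,4) (4,1) (5,3) (6,6) (7,2) (8,7)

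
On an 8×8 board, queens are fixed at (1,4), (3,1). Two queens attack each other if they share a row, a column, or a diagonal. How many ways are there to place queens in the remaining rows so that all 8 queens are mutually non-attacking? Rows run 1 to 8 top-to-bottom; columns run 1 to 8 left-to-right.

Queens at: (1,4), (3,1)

Branch on row 2: col 6 → 1; col 7 → 1; col 8 → 2.
Sum: 1 + 1 + 2 = 4.

4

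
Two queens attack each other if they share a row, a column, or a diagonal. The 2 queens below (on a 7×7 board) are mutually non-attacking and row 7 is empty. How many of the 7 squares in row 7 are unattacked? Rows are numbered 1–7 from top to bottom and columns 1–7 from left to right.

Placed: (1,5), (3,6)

(1,5) attacks row 7 at column 5.
(3,6) attacks row 7 at column 6 and diagonals 2.
Attacked columns: {2, 5, 6}. Safe: {1, 3, 4, 7}.

4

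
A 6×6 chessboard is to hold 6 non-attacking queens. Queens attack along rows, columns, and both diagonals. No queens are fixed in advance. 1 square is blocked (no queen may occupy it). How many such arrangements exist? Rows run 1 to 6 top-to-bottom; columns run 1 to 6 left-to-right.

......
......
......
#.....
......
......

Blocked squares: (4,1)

Branch on row 1: col 1 → 0; col 2 → 0; col 3 → 1; col 4 → 1; col 5 → 1; col 6 → 0.
Sum: 0 + 0 + 1 + 1 + 1 + 0 = 3.

3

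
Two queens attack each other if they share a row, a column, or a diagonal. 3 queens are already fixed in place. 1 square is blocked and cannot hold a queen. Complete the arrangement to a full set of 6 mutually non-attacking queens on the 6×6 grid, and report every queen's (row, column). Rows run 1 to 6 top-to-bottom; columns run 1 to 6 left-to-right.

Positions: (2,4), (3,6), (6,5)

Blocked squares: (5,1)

Row 1: attacked by (2,4)→{3,4,5}; (3,6)→{4,6}; (6,5)→{5}. Safe: 1, 2. Place at column 2.
Row 4: attacked by (1,2)→{2,5}; (2,4)→{2,4,6}; (3,6)→{5,6}; (6,5)→{3,5}. Safe: 1. Place at column 1.
Row 5: attacked by (1,2)→{2,6}; (2,4)→{1,4}; (3,6)→{4,6}; (4,1)→{1,2}; (6,5)→{4,5,6}. Blocked: 1. Safe: 3. Place at column 3.
Columns [2, 4, 6, 1, 3, 5], r−c [-1, -2, -3, 3, 2, 1], r+c [3, 6, 9, 5, 8, 11] are all distinct, so no two queens attack.

(1,2) (2,4) (3,6) (4,1) (5,3) (6,5)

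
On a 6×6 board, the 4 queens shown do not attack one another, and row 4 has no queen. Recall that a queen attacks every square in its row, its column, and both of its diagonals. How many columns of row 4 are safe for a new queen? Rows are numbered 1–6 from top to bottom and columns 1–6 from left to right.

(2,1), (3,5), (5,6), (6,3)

(2,1) attacks row 4 at column 1 and diagonals 3.
(3,5) attacks row 4 at column 5 and diagonals 4, 6.
(5,6) attacks row 4 at column 6 and diagonals 5.
(6,3) attacks row 4 at column 3 and diagonals 1, 5.
Attacked columns: {1, 3, 4, 5, 6}. Safe: {2}.

1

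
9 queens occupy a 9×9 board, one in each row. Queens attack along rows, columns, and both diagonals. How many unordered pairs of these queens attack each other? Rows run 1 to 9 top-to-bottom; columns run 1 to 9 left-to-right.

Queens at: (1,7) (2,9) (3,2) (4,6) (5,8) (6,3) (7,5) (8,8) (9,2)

3

Same column: (3,2)–(9,2) (column 2); (5,8)–(8,8) (column 8).
Same diagonal: (2,9)–(9,2) (|2−9| = |9−2| = 7).
Total attacking pairs: 3.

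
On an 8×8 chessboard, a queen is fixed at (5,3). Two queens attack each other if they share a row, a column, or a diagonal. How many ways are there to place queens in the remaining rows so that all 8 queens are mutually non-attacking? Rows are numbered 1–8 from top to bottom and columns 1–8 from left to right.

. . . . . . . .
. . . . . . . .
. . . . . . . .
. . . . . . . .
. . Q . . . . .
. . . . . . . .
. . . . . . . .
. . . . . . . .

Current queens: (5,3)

12

Branch on row 1: col 1 → 1; col 2 → 3; col 4 → 0; col 5 → 6; col 6 → 2; col 8 → 0.
Sum: 1 + 3 + 0 + 6 + 2 + 0 = 12.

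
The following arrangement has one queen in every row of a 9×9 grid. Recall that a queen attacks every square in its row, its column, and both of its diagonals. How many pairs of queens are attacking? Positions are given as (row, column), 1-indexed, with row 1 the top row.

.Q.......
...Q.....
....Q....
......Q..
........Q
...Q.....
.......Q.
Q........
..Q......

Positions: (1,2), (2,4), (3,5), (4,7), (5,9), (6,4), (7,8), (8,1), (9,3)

Same column: (2,4)–(6,4) (column 4).
Same diagonal: (1,2)–(7,8) (|1−7| = |2−8| = 6); (2,4)–(3,5) (|2−3| = |4−5| = 1).
Total attacking pairs: 3.

3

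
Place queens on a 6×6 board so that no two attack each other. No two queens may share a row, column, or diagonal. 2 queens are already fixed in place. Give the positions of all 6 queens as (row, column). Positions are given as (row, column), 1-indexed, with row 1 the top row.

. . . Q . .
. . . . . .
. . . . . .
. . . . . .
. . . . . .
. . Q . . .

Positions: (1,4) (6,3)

(1,4) (2,1) (3,5) (4,2) (5,6) (6,3)

Row 2: attacked by (1,4)→{3,4,5}; (6,3)→{3}. Safe: 1, 2, 6. Place at column 1.
Row 3: attacked by (1,4)→{2,4,6}; (2,1)→{1,2}; (6,3)→{3,6}. Safe: 5. Place at column 5.
Row 4: attacked by (1,4)→{1,4}; (2,1)→{1,3}; (3,5)→{4,5,6}; (6,3)→{1,3,5}. Safe: 2. Place at column 2.
Row 5: attacked by (1,4)→{4}; (2,1)→{1,4}; (3,5)→{3,5}; (4,2)→{1,2,3}; (6,3)→{2,3,4}. Safe: 6. Place at column 6.
Columns [4, 1, 5, 2, 6, 3], r−c [-3, 1, -2, 2, -1, 3], r+c [5, 3, 8, 6, 11, 9] are all distinct, so no two queens attack.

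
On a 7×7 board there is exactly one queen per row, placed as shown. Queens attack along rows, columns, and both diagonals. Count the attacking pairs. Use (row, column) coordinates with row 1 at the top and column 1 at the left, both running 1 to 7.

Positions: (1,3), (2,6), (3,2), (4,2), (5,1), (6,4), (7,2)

5

Same column: (3,2)–(4,2) (column 2); (3,2)–(7,2) (column 2); (4,2)–(7,2) (column 2).
Same diagonal: (4,2)–(5,1) (|4−5| = |2−1| = 1); (4,2)–(6,4) (|4−6| = |2−4| = 2).
Total attacking pairs: 5.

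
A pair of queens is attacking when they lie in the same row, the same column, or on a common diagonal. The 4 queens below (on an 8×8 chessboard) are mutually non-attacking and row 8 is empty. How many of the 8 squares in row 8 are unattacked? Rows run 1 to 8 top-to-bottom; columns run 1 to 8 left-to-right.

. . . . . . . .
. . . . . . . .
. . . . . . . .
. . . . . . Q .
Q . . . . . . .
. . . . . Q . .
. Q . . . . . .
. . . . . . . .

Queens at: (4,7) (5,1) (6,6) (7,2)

(4,7) attacks row 8 at column 7 and diagonals 3.
(5,1) attacks row 8 at column 1 and diagonals 4.
(6,6) attacks row 8 at column 6 and diagonals 4, 8.
(7,2) attacks row 8 at column 2 and diagonals 1, 3.
Attacked columns: {1, 2, 3, 4, 6, 7, 8}. Safe: {5}.

1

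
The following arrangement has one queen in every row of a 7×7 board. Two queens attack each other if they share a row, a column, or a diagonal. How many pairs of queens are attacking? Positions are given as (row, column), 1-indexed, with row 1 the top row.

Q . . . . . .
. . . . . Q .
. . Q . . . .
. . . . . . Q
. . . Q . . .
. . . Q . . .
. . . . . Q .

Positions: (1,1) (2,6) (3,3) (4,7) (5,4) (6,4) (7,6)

4

Same column: (2,6)–(7,6) (column 6); (5,4)–(6,4) (column 4).
Same diagonal: (1,1)–(3,3) (|1−3| = |1−3| = 2); (5,4)–(7,6) (|5−7| = |4−6| = 2).
Total attacking pairs: 4.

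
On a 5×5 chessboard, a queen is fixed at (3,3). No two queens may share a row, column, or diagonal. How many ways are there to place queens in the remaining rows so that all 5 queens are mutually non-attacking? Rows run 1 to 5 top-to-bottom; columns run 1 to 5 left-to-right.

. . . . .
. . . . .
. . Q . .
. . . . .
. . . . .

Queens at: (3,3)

2

Branch on row 1: col 2 → 1; col 4 → 1.
Sum: 1 + 1 = 2.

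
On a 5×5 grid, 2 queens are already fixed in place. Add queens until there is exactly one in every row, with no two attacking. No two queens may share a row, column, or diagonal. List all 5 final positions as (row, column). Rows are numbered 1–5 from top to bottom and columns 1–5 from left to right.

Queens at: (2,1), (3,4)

Row 1: attacked by (2,1)→{1,2}; (3,4)→{2,4}. Safe: 3, 5. Place at column 3.
Row 4: attacked by (1,3)→{3}; (2,1)→{1,3}; (3,4)→{3,4,5}. Safe: 2. Place at column 2.
Row 5: attacked by (1,3)→{3}; (2,1)→{1,4}; (3,4)→{2,4}; (4,2)→{1,2,3}. Safe: 5. Place at column 5.
Columns [3, 1, 4, 2, 5], r−c [-2, 1, -1, 2, 0], r+c [4, 3, 7, 6, 10] are all distinct, so no two queens attack.

(1,3) (2,1) (3,4) (4,2) (5,5)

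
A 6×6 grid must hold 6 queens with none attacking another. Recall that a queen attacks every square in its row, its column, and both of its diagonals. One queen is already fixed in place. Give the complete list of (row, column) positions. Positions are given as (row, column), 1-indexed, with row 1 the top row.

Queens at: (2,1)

(1,4) (2,1) (3,5) (4,2) (5,6) (6,3)

Row 1: attacked by (2,1)→{1,2}. Safe: 3, 4, 5, 6. Place at column 4.
Row 3: attacked by (1,4)→{2,4,6}; (2,1)→{1,2}. Safe: 3, 5. Place at column 5.
Row 4: attacked by (1,4)→{1,4}; (2,1)→{1,3}; (3,5)→{4,5,6}. Safe: 2. Place at column 2.
Row 5: attacked by (1,4)→{4}; (2,1)→{1,4}; (3,5)→{3,5}; (4,2)→{1,2,3}. Safe: 6. Place at column 6.
Row 6: attacked by (1,4)→{4}; (2,1)→{1,5}; (3,5)→{2,5}; (4,2)→{2,4}; (5,6)→{5,6}. Safe: 3. Place at column 3.
Columns [4, 1, 5, 2, 6, 3], r−c [-3, 1, -2, 2, -1, 3], r+c [5, 3, 8, 6, 11, 9] are all distinct, so no two queens attack.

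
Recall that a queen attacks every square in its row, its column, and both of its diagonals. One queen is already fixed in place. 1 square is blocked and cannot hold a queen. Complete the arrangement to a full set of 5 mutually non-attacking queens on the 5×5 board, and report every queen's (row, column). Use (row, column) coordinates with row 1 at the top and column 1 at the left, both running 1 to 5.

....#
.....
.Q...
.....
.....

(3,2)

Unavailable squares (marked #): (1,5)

Row 1: attacked by (3,2)→{2,4}. Blocked: 5. Safe: 1, 3. Place at column 3.
Row 2: attacked by (1,3)→{2,3,4}; (3,2)→{1,2,3}. Safe: 5. Place at column 5.
Row 4: attacked by (1,3)→{3}; (2,5)→{3,5}; (3,2)→{1,2,3}. Safe: 4. Place at column 4.
Row 5: attacked by (1,3)→{3}; (2,5)→{2,5}; (3,2)→{2,4}; (4,4)→{3,4,5}. Safe: 1. Place at column 1.
Columns [3, 5, 2, 4, 1], r−c [-2, -3, 1, 0, 4], r+c [4, 7, 5, 8, 6] are all distinct, so no two queens attack.

(1,3) (2,5) (3,2) (4,4) (5,1)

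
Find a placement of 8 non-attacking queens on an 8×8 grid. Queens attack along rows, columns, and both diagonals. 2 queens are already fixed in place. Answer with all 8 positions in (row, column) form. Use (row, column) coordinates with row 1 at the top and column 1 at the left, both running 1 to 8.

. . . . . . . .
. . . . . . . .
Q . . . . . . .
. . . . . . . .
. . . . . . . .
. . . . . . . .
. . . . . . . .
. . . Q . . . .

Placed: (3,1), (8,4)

Row 1: attacked by (3,1)→{1,3}; (8,4)→{4}. Safe: 2, 5, 6, 7, 8. Place at column 8.
Row 2: attacked by (1,8)→{7,8}; (3,1)→{1,2}; (8,4)→{4}. Safe: 3, 5, 6. Place at column 3.
Row 4: attacked by (1,8)→{5,8}; (2,3)→{1,3,5}; (3,1)→{1,2}; (8,4)→{4,8}. Safe: 6, 7. Place at column 6.
Row 5: attacked by (1,8)→{4,8}; (2,3)→{3,6}; (3,1)→{1,3}; (4,6)→{5,6,7}; (8,4)→{1,4,7}. Safe: 2. Place at column 2.
Row 6: attacked by (1,8)→{3,8}; (2,3)→{3,7}; (3,1)→{1,4}; (4,6)→{4,6,8}; (5,2)→{1,2,3}; (8,4)→{2,4,6}. Safe: 5. Place at column 5.
Row 7: attacked by (1,8)→{2,8}; (2,3)→{3,8}; (3,1)→{1,5}; (4,6)→{3,6}; (5,2)→{2,4}; (6,5)→{4,5,6}; (8,4)→{3,4,5}. Safe: 7. Place at column 7.
Columns [8, 3, 1, 6, 2, 5, 7, 4], r−c [-7, -1, 2, -2, 3, 1, 0, 4], r+c [9, 5, 4, 10, 7, 11, 14, 12] are all distinct, so no two queens attack.

(1,8) (2,3) (3,1) (4,6) (5,2) (6,5) (7,7) (8,4)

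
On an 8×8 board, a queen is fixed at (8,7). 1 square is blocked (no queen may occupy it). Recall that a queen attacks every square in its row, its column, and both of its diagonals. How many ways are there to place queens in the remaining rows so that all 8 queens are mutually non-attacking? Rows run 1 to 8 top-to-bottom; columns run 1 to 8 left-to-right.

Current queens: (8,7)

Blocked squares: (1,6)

Branch on row 1: col 1 → 0; col 2 → 0; col 3 → 0; col 4 → 3; col 5 → 3; col 8 → 0.
Sum: 0 + 0 + 0 + 3 + 3 + 0 = 6.

6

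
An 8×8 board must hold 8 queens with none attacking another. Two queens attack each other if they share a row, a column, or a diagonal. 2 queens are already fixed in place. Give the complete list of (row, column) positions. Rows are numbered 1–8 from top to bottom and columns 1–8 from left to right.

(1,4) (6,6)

Row 2: attacked by (1,4)→{3,4,5}; (6,6)→{2,6}. Safe: 1, 7, 8. Place at column 7.
Row 3: attacked by (1,4)→{2,4,6}; (2,7)→{6,7,8}; (6,6)→{3,6}. Safe: 1, 5. Place at column 5.
Row 4: attacked by (1,4)→{1,4,7}; (2,7)→{5,7}; (3,5)→{4,5,6}; (6,6)→{4,6,8}. Safe: 2, 3. Place at column 3.
Row 5: attacked by (1,4)→{4,8}; (2,7)→{4,7}; (3,5)→{3,5,7}; (4,3)→{2,3,4}; (6,6)→{5,6,7}. Safe: 1. Place at column 1.
Row 7: attacked by (1,4)→{4}; (2,7)→{2,7}; (3,5)→{1,5}; (4,3)→{3,6}; (5,1)→{1,3}; (6,6)→{5,6,7}. Safe: 8. Place at column 8.
Row 8: attacked by (1,4)→{4}; (2,7)→{1,7}; (3,5)→{5}; (4,3)→{3,7}; (5,1)→{1,4}; (6,6)→{4,6,8}; (7,8)→{7,8}. Safe: 2. Place at column 2.
Columns [4, 7, 5, 3, 1, 6, 8, 2], r−c [-3, -5, -2, 1, 4, 0, -1, 6], r+c [5, 9, 8, 7, 6, 12, 15, 10] are all distinct, so no two queens attack.

(1,4) (2,7) (3,5) (4,3) (5,1) (6,6) (7,8) (8,2)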